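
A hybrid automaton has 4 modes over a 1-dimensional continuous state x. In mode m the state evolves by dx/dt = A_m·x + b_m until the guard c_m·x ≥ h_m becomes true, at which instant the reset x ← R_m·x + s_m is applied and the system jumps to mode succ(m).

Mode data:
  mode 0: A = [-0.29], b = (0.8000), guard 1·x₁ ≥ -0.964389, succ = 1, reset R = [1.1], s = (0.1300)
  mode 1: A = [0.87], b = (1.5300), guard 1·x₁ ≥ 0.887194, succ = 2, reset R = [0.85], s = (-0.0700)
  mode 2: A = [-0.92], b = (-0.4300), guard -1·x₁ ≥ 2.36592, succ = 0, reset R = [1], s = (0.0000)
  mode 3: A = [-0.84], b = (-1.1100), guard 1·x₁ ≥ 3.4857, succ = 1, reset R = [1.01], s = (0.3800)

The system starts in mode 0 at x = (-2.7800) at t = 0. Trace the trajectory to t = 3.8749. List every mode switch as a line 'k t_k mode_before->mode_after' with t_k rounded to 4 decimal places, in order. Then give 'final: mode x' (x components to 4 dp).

1 1.3697 0->1
2 2.7053 1->2
final: 2 -0.0748

Mode 0: guard c·x = -0.9644 hit at Δt = 1.3697 (t = 1.3697), x⁻ = (-0.9644) → reset → x⁺ = (-0.9308), jump to mode 1
Mode 1: guard c·x = 0.8872 hit at Δt = 1.3356 (t = 2.7053), x⁻ = (0.8872) → reset → x⁺ = (0.6841), jump to mode 2
Mode 2: flow for 1.1696 to horizon, guard not reached → x = (-0.0748)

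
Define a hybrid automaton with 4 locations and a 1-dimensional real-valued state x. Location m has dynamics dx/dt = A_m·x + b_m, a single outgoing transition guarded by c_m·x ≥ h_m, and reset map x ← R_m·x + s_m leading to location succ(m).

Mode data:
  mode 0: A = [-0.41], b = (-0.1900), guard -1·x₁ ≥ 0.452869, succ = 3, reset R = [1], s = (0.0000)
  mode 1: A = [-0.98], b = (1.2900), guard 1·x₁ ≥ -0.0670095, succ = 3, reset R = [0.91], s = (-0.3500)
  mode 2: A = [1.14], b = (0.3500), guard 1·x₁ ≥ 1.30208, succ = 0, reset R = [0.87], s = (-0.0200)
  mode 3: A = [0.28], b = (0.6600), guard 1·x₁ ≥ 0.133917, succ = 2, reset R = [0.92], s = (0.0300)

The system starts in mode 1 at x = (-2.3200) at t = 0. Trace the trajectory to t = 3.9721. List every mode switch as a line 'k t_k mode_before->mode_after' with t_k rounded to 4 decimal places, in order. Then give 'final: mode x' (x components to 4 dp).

1 0.9862 1->3
2 1.8678 3->2
3 2.9658 2->0
final: 0 0.5799

Mode 1: guard c·x = -0.0670 hit at Δt = 0.9862 (t = 0.9862), x⁻ = (-0.0670) → reset → x⁺ = (-0.4110), jump to mode 3
Mode 3: guard c·x = 0.1339 hit at Δt = 0.8816 (t = 1.8678), x⁻ = (0.1339) → reset → x⁺ = (0.1532), jump to mode 2
Mode 2: guard c·x = 1.3021 hit at Δt = 1.0980 (t = 2.9658), x⁻ = (1.3021) → reset → x⁺ = (1.1128), jump to mode 0
Mode 0: flow for 1.0063 to horizon, guard not reached → x = (0.5799)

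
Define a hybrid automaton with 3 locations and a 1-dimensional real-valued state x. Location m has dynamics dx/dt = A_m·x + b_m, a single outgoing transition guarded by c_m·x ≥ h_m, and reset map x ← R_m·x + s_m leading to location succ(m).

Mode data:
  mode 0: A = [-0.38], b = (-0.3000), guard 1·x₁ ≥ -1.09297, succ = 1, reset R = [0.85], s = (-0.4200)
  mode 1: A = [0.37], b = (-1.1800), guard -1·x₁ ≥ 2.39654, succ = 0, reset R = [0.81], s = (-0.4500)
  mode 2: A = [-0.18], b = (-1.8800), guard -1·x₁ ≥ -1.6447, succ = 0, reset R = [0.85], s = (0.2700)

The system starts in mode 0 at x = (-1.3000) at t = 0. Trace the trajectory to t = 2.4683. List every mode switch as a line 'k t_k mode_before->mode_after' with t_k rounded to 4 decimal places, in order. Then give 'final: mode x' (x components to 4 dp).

1 1.3686 0->1
2 1.9299 1->0
final: 0 -2.0949

Mode 0: guard c·x = -1.0930 hit at Δt = 1.3686 (t = 1.3686), x⁻ = (-1.0930) → reset → x⁺ = (-1.3490), jump to mode 1
Mode 1: guard c·x = 2.3965 hit at Δt = 0.5613 (t = 1.9299), x⁻ = (-2.3965) → reset → x⁺ = (-2.3912), jump to mode 0
Mode 0: flow for 0.5384 to horizon, guard not reached → x = (-2.0949)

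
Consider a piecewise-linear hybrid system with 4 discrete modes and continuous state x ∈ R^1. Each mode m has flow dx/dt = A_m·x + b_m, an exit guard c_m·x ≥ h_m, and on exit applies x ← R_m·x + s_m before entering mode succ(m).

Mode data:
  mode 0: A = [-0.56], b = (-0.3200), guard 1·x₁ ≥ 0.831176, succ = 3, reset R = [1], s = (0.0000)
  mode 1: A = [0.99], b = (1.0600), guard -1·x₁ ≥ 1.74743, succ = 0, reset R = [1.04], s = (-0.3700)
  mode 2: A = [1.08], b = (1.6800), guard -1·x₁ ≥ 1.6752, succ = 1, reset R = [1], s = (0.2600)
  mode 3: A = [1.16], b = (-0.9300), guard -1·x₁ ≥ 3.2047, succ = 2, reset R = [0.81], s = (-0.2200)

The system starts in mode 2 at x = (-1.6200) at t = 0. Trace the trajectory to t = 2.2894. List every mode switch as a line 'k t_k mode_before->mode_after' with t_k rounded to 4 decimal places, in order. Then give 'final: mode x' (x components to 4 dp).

Mode 2: guard c·x = 1.6752 hit at Δt = 0.5729 (t = 0.5729), x⁻ = (-1.6752) → reset → x⁺ = (-1.4152), jump to mode 1
Mode 1: guard c·x = 1.7474 hit at Δt = 0.6820 (t = 1.2549), x⁻ = (-1.7474) → reset → x⁺ = (-2.1873), jump to mode 0
Mode 0: flow for 1.0345 to horizon, guard not reached → x = (-1.4768)

1 0.5729 2->1
2 1.2549 1->0
final: 0 -1.4768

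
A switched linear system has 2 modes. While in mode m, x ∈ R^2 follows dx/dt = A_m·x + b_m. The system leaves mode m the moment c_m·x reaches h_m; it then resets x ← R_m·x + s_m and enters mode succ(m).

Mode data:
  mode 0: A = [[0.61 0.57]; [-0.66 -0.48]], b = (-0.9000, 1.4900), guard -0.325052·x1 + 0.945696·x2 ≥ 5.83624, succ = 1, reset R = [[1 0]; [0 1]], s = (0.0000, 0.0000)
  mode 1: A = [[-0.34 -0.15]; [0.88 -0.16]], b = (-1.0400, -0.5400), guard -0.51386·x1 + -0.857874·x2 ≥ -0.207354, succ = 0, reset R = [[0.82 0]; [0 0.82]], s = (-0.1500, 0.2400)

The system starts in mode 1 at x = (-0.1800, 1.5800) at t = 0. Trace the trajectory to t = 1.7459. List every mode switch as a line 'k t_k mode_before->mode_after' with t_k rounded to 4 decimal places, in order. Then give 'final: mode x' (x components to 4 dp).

1 0.6714 1->0
final: 0 -1.6331 2.5025

Mode 1: guard c·x = -0.2074 hit at Δt = 0.6714 (t = 0.6714), x⁻ = (-0.8742, 0.7653) → reset → x⁺ = (-0.8668, 0.8676), jump to mode 0
Mode 0: flow for 1.0745 to horizon, guard not reached → x = (-1.6331, 2.5025)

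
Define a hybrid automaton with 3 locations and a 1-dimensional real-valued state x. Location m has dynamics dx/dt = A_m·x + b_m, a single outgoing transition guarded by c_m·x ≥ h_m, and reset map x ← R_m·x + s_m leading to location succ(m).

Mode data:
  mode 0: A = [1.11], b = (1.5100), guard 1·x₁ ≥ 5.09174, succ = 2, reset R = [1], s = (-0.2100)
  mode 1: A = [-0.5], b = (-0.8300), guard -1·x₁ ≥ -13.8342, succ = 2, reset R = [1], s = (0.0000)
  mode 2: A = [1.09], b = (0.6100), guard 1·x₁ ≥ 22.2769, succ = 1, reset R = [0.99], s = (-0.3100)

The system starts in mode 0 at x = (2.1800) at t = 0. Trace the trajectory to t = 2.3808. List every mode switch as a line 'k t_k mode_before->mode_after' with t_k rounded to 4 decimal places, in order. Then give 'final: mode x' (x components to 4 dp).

1 0.5407 0->2
2 1.8566 2->1
final: 1 16.3479

Mode 0: guard c·x = 5.0917 hit at Δt = 0.5407 (t = 0.5407), x⁻ = (5.0917) → reset → x⁺ = (4.8817), jump to mode 2
Mode 2: guard c·x = 22.2769 hit at Δt = 1.3159 (t = 1.8566), x⁻ = (22.2769) → reset → x⁺ = (21.7441), jump to mode 1
Mode 1: flow for 0.5242 to horizon, guard not reached → x = (16.3479)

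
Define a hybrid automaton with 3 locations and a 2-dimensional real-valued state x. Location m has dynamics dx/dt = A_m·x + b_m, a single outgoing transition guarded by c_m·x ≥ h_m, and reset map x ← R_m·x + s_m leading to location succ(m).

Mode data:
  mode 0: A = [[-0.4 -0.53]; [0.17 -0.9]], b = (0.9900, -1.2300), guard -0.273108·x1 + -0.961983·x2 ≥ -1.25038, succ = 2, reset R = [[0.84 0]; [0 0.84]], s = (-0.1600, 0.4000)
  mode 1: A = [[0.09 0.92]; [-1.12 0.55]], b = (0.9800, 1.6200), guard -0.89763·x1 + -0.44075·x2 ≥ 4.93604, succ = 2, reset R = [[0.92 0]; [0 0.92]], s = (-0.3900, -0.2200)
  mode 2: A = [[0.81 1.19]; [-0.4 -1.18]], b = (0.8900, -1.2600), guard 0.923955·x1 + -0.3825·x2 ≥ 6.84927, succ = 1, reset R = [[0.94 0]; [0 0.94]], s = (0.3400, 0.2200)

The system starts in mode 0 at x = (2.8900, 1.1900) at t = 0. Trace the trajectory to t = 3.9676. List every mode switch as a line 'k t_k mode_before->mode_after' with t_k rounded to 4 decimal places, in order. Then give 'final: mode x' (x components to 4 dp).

Mode 0: guard c·x = -1.2504 hit at Δt = 0.4216 (t = 0.4216), x⁻ = (2.6528, 0.5467) → reset → x⁺ = (2.0683, 0.8592), jump to mode 2
Mode 2: guard c·x = 6.8493 hit at Δt = 1.2770 (t = 1.6986), x⁻ = (6.6182, -1.9198) → reset → x⁺ = (6.5611, -1.5846), jump to mode 1
Mode 1: guard c·x = 4.9360 hit at Δt = 1.3841 (t = 3.0827), x⁻ = (0.0281, -11.2564) → reset → x⁺ = (-0.3642, -10.5759), jump to mode 2
Mode 2: flow for 0.8849 to horizon, guard not reached → x = (-10.2152, -3.0537)

1 0.4216 0->2
2 1.6986 2->1
3 3.0827 1->2
final: 2 -10.2152 -3.0537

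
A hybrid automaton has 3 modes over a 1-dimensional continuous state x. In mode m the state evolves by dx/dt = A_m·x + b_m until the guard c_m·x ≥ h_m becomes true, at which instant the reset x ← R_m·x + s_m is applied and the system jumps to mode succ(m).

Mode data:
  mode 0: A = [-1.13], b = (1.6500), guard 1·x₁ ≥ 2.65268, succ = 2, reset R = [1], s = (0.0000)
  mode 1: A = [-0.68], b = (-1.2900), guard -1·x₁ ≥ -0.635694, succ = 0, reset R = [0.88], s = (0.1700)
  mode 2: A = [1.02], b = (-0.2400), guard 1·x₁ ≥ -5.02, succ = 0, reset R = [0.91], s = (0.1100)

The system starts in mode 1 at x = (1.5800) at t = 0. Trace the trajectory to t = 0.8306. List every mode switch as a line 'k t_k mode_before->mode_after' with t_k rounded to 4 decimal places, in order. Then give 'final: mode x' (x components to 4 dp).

Mode 1: guard c·x = -0.6357 hit at Δt = 0.4660 (t = 0.4660), x⁻ = (0.6357) → reset → x⁺ = (0.7294), jump to mode 0
Mode 0: flow for 0.3646 to horizon, guard not reached → x = (0.9762)

1 0.4660 1->0
final: 0 0.9762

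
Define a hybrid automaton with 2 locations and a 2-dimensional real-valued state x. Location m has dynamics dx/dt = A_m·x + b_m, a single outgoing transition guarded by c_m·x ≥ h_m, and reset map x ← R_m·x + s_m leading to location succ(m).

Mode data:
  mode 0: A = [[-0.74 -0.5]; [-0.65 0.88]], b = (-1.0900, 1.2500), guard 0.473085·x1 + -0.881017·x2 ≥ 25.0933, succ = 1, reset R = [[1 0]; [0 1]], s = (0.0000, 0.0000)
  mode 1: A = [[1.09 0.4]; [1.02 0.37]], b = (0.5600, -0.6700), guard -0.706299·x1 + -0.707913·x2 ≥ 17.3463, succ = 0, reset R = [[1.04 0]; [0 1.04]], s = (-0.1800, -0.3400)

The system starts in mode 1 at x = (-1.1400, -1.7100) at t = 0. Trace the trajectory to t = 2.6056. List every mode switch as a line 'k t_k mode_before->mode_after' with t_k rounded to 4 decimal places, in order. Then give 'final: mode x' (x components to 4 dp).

Mode 1: guard c·x = 17.3463 hit at Δt = 1.5940 (t = 1.5940), x⁻ = (-11.3761, -13.1533) → reset → x⁺ = (-12.0111, -14.0194), jump to mode 0
Mode 0: flow for 1.0116 to horizon, guard not reached → x = (0.2518, -25.2378)

1 1.5940 1->0
final: 0 0.2518 -25.2378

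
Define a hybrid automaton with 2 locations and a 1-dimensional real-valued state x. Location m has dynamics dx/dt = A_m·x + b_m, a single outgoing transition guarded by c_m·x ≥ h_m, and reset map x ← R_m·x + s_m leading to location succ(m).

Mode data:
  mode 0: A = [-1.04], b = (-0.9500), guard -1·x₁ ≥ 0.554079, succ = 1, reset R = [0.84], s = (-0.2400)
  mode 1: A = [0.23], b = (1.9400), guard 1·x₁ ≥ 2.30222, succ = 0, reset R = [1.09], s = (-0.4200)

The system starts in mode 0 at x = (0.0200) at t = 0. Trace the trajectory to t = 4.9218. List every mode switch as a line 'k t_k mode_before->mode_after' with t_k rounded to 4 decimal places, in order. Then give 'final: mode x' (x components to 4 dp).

1 0.9178 0->1
2 2.3468 1->0
3 4.3881 0->1
final: 1 0.3041

Mode 0: guard c·x = 0.5541 hit at Δt = 0.9178 (t = 0.9178), x⁻ = (-0.5541) → reset → x⁺ = (-0.7054), jump to mode 1
Mode 1: guard c·x = 2.3022 hit at Δt = 1.4290 (t = 2.3468), x⁻ = (2.3022) → reset → x⁺ = (2.0894), jump to mode 0
Mode 0: guard c·x = 0.5541 hit at Δt = 2.0413 (t = 4.3881), x⁻ = (-0.5541) → reset → x⁺ = (-0.7054), jump to mode 1
Mode 1: flow for 0.5337 to horizon, guard not reached → x = (0.3041)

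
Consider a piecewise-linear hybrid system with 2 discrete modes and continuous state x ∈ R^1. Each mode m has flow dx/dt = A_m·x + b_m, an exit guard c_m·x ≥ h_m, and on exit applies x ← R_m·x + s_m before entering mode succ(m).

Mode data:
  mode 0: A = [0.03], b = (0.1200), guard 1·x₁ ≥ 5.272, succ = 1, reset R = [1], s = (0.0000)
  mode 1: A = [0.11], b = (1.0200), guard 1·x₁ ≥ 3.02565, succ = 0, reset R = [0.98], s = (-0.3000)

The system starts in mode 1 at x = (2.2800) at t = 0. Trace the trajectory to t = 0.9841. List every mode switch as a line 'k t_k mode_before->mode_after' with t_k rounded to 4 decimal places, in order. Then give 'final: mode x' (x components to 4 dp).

1 0.5686 1->0
final: 0 2.7487

Mode 1: guard c·x = 3.0257 hit at Δt = 0.5686 (t = 0.5686), x⁻ = (3.0256) → reset → x⁺ = (2.6651), jump to mode 0
Mode 0: flow for 0.4155 to horizon, guard not reached → x = (2.7487)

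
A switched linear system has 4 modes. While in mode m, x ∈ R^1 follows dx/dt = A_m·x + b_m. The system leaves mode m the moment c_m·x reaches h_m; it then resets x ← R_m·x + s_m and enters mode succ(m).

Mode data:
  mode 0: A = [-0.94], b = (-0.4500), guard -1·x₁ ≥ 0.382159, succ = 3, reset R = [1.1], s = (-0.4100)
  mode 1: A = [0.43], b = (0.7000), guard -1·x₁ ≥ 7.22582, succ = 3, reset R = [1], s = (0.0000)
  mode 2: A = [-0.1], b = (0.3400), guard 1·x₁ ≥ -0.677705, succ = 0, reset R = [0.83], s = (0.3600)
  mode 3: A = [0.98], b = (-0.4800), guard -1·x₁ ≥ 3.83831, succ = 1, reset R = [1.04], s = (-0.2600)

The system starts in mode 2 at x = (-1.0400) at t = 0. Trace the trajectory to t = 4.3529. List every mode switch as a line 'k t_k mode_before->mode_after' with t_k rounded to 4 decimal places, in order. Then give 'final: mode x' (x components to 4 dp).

1 0.8512 2->0
2 1.9693 0->3
3 3.1809 3->1
final: 1 -5.9712

Mode 2: guard c·x = -0.6777 hit at Δt = 0.8512 (t = 0.8512), x⁻ = (-0.6777) → reset → x⁺ = (-0.2025), jump to mode 0
Mode 0: guard c·x = 0.3822 hit at Δt = 1.1181 (t = 1.9693), x⁻ = (-0.3822) → reset → x⁺ = (-0.8304), jump to mode 3
Mode 3: guard c·x = 3.8383 hit at Δt = 1.2116 (t = 3.1809), x⁻ = (-3.8383) → reset → x⁺ = (-4.2518), jump to mode 1
Mode 1: flow for 1.1720 to horizon, guard not reached → x = (-5.9712)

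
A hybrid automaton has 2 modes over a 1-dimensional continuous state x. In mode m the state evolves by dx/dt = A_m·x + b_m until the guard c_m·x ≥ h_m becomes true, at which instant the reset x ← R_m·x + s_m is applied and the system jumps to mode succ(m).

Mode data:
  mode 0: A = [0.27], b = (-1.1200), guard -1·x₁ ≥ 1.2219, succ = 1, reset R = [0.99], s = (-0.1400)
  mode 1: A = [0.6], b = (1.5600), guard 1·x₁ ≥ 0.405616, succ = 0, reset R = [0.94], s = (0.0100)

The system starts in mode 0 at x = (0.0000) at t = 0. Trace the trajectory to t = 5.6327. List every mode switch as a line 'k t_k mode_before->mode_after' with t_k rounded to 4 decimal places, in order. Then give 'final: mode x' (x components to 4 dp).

Mode 0: guard c·x = 1.2219 hit at Δt = 0.9562 (t = 0.9562), x⁻ = (-1.2219) → reset → x⁺ = (-1.3497), jump to mode 1
Mode 1: guard c·x = 0.4056 hit at Δt = 1.4618 (t = 2.4180), x⁻ = (0.4056) → reset → x⁺ = (0.3913), jump to mode 0
Mode 0: guard c·x = 1.2219 hit at Δt = 1.3232 (t = 3.7412), x⁻ = (-1.2219) → reset → x⁺ = (-1.3497), jump to mode 1
Mode 1: guard c·x = 0.4056 hit at Δt = 1.4618 (t = 5.2030), x⁻ = (0.4056) → reset → x⁺ = (0.3913), jump to mode 0
Mode 0: flow for 0.4297 to horizon, guard not reached → x = (-0.0709)

1 0.9562 0->1
2 2.4180 1->0
3 3.7412 0->1
4 5.2030 1->0
final: 0 -0.0709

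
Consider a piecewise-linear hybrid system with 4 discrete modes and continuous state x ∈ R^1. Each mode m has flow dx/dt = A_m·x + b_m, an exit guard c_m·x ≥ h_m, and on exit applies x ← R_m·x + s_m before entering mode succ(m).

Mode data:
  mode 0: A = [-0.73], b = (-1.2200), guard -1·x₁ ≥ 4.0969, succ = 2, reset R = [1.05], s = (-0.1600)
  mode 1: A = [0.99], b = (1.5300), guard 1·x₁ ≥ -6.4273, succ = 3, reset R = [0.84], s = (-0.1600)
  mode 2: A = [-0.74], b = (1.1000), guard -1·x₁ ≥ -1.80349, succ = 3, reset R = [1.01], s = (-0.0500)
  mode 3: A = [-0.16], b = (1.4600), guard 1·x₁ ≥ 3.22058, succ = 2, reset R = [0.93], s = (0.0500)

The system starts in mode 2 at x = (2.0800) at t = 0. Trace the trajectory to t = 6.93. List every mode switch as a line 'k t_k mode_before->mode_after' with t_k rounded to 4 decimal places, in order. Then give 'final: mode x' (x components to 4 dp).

1 0.8475 2->3
2 2.2192 3->2
3 4.3714 2->3
4 5.7431 3->2
final: 2 2.1341

Mode 2: guard c·x = -1.8035 hit at Δt = 0.8475 (t = 0.8475), x⁻ = (1.8035) → reset → x⁺ = (1.7715), jump to mode 3
Mode 3: guard c·x = 3.2206 hit at Δt = 1.3717 (t = 2.2192), x⁻ = (3.2206) → reset → x⁺ = (3.0451), jump to mode 2
Mode 2: guard c·x = -1.8035 hit at Δt = 2.1522 (t = 4.3714), x⁻ = (1.8035) → reset → x⁺ = (1.7715), jump to mode 3
Mode 3: guard c·x = 3.2206 hit at Δt = 1.3717 (t = 5.7431), x⁻ = (3.2206) → reset → x⁺ = (3.0451), jump to mode 2
Mode 2: flow for 1.1869 to horizon, guard not reached → x = (2.1341)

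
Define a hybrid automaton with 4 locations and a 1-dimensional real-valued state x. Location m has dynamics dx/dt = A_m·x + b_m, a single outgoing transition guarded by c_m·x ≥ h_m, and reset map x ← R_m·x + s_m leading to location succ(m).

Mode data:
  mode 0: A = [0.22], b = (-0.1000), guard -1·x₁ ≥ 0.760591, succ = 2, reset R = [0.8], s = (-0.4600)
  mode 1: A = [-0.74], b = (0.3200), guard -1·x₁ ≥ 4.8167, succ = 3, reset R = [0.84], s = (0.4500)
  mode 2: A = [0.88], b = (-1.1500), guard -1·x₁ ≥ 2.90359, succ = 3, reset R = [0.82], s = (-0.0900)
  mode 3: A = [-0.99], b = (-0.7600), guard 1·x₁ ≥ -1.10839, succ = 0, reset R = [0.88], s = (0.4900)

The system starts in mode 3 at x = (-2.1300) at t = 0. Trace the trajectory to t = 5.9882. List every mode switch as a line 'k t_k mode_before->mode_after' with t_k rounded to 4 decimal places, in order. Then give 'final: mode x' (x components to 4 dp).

1 1.3999 3->0
2 2.5672 0->2
3 3.2177 2->3
4 4.8432 3->0
final: 0 -0.7546

Mode 3: guard c·x = -1.1084 hit at Δt = 1.3999 (t = 1.3999), x⁻ = (-1.1084) → reset → x⁺ = (-0.4854), jump to mode 0
Mode 0: guard c·x = 0.7606 hit at Δt = 1.1673 (t = 2.5672), x⁻ = (-0.7606) → reset → x⁺ = (-1.0685), jump to mode 2
Mode 2: guard c·x = 2.9036 hit at Δt = 0.6505 (t = 3.2177), x⁻ = (-2.9036) → reset → x⁺ = (-2.4709), jump to mode 3
Mode 3: guard c·x = -1.1084 hit at Δt = 1.6255 (t = 4.8432), x⁻ = (-1.1084) → reset → x⁺ = (-0.4854), jump to mode 0
Mode 0: flow for 1.1450 to horizon, guard not reached → x = (-0.7546)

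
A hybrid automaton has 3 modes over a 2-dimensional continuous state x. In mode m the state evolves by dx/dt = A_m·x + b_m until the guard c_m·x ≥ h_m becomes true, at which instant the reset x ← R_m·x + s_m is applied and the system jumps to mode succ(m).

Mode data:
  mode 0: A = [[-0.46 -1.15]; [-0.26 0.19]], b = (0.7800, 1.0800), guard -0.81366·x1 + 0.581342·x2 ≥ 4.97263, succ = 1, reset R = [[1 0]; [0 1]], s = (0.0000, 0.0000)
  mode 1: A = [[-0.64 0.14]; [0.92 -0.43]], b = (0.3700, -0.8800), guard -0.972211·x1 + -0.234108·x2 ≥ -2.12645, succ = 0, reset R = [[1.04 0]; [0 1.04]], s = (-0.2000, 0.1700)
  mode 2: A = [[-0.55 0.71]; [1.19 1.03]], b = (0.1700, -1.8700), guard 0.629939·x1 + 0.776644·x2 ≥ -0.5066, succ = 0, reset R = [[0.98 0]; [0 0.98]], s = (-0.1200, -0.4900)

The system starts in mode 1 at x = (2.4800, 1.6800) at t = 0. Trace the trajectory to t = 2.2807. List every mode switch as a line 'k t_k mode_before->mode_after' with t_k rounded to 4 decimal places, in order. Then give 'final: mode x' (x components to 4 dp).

Mode 1: guard c·x = -2.1265 hit at Δt = 1.0986 (t = 1.0986), x⁻ = (1.7271, 1.9107) → reset → x⁺ = (1.5962, 2.1572), jump to mode 0
Mode 0: flow for 1.1821 to horizon, guard not reached → x = (-1.6045, 4.0874)

1 1.0986 1->0
final: 0 -1.6045 4.0874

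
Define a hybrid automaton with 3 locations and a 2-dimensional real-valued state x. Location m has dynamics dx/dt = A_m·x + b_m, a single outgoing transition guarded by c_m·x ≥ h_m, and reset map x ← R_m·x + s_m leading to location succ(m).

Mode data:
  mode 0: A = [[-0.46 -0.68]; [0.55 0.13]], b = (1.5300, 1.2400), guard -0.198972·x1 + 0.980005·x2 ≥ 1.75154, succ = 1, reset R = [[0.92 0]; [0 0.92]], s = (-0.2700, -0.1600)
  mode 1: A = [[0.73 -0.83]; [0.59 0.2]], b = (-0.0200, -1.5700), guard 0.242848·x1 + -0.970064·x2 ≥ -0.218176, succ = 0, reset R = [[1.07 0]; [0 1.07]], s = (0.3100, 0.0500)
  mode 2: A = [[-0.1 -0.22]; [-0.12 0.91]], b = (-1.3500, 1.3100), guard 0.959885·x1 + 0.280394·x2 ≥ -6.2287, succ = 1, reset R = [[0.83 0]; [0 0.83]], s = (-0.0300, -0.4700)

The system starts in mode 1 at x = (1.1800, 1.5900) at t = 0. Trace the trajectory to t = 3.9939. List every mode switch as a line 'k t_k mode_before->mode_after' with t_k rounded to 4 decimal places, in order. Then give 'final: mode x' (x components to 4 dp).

Mode 1: guard c·x = -0.2182 hit at Δt = 1.4296 (t = 1.4296), x⁻ = (0.8623, 0.4408) → reset → x⁺ = (1.2326, 0.5216), jump to mode 0
Mode 0: guard c·x = 1.7515 hit at Δt = 0.7159 (t = 2.1455), x⁻ = (1.2755, 2.0463) → reset → x⁺ = (0.9035, 1.7226), jump to mode 1
Mode 1: guard c·x = -0.2182 hit at Δt = 1.3399 (t = 3.4854), x⁻ = (0.1084, 0.2520) → reset → x⁺ = (0.4260, 0.3197), jump to mode 0
Mode 0: flow for 0.5085 to horizon, guard not reached → x = (0.7987, 1.1790)

1 1.4296 1->0
2 2.1455 0->1
3 3.4854 1->0
final: 0 0.7987 1.1790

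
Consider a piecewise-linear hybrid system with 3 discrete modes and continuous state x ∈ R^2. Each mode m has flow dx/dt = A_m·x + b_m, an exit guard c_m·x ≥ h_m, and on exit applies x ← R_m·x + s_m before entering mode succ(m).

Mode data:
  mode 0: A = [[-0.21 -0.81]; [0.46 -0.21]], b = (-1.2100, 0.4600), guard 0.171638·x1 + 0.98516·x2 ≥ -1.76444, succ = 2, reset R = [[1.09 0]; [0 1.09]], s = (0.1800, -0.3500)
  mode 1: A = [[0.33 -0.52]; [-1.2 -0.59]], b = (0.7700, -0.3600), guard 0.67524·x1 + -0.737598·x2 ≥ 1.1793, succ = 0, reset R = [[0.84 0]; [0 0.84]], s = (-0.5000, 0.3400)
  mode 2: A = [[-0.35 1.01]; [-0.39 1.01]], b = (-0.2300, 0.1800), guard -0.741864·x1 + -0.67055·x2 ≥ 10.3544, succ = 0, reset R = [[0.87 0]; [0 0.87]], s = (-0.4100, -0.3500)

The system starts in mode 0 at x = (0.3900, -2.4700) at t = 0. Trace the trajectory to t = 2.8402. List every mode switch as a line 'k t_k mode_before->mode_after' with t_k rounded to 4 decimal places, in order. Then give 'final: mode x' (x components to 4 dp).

Mode 0: guard c·x = -1.7644 hit at Δt = 0.4941 (t = 0.4941), x⁻ = (0.6117, -1.8976) → reset → x⁺ = (0.8467, -2.4184), jump to mode 2
Mode 2: guard c·x = 10.3544 hit at Δt = 1.5142 (t = 2.0083), x⁻ = (-6.1379, -8.6510) → reset → x⁺ = (-5.7500, -7.8764), jump to mode 0
Mode 0: flow for 0.8319 to horizon, guard not reached → x = (-0.9500, -7.3797)

1 0.4941 0->2
2 2.0083 2->0
final: 0 -0.9500 -7.3797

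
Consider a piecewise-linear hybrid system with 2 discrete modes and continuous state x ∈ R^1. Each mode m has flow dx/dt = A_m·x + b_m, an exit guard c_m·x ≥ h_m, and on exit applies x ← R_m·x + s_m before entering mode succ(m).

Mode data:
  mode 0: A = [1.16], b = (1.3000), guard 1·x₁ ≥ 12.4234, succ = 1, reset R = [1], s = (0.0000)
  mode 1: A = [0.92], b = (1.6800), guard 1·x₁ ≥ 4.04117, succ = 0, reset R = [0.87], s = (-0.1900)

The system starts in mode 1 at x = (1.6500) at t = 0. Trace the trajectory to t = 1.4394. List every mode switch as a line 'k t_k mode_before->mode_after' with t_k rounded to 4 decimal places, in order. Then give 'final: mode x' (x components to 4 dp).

1 0.5690 1->0
final: 0 11.0835

Mode 1: guard c·x = 4.0412 hit at Δt = 0.5690 (t = 0.5690), x⁻ = (4.0412) → reset → x⁺ = (3.3258), jump to mode 0
Mode 0: flow for 0.8704 to horizon, guard not reached → x = (11.0835)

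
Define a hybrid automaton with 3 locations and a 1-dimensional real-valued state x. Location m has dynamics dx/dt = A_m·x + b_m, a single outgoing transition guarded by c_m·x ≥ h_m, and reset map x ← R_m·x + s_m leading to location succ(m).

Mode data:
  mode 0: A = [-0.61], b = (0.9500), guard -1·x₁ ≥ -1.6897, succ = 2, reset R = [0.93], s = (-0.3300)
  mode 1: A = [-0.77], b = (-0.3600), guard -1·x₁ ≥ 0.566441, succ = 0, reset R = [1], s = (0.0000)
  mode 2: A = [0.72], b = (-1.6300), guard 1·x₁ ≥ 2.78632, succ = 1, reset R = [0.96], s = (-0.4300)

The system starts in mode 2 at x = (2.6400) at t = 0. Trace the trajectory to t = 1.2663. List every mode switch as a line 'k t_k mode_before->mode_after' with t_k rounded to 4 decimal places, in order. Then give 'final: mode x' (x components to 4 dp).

1 0.4564 2->1
final: 1 0.9863

Mode 2: guard c·x = 2.7863 hit at Δt = 0.4564 (t = 0.4564), x⁻ = (2.7863) → reset → x⁺ = (2.2449), jump to mode 1
Mode 1: flow for 0.8099 to horizon, guard not reached → x = (0.9863)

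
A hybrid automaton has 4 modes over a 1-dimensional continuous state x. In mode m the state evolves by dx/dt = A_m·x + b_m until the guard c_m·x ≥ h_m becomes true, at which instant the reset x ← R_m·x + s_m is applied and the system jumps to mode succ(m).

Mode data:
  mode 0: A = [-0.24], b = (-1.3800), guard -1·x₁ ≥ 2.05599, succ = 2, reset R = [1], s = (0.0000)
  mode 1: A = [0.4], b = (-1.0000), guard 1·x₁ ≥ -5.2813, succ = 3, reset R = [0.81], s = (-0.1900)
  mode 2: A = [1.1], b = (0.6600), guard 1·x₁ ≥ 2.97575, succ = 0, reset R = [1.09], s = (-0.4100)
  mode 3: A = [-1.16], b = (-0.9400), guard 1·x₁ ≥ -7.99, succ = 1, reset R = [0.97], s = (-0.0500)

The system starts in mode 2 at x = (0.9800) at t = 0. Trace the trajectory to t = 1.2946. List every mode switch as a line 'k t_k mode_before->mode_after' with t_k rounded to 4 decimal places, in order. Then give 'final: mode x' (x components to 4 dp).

Mode 2: guard c·x = 2.9758 hit at Δt = 0.7425 (t = 0.7425), x⁻ = (2.9757) → reset → x⁺ = (2.8336), jump to mode 0
Mode 0: flow for 0.5521 to horizon, guard not reached → x = (1.7683)

1 0.7425 2->0
final: 0 1.7683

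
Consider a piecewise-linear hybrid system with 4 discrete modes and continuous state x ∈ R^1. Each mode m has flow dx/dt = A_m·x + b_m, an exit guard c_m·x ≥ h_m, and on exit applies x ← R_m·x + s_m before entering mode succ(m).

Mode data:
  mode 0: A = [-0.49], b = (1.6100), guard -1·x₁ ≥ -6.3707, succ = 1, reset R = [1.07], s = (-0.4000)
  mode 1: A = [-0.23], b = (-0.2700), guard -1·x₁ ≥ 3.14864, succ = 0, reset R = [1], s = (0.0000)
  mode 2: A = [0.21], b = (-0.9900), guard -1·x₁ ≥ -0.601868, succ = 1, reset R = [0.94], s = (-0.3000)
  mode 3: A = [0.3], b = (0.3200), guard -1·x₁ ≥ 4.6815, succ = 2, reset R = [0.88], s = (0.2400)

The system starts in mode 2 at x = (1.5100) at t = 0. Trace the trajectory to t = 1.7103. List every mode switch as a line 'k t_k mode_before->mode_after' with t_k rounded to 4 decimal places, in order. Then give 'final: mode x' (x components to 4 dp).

Mode 2: guard c·x = -0.6019 hit at Δt = 1.1882 (t = 1.1882), x⁻ = (0.6019) → reset → x⁺ = (0.2658), jump to mode 1
Mode 1: flow for 0.5221 to horizon, guard not reached → x = (0.1029)

1 1.1882 2->1
final: 1 0.1029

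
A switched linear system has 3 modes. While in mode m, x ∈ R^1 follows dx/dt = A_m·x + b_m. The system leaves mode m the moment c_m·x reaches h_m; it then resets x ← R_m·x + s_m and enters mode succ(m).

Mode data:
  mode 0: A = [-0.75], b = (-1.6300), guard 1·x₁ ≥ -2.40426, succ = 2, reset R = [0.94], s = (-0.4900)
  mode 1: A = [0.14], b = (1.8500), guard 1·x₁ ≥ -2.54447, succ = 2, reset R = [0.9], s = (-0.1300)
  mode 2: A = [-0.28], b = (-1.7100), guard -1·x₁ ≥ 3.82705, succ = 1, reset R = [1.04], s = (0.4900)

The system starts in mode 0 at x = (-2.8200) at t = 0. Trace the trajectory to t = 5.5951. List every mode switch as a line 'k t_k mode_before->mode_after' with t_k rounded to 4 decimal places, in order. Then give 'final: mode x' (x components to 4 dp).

Mode 0: guard c·x = -2.4043 hit at Δt = 1.3730 (t = 1.3730), x⁻ = (-2.4043) → reset → x⁺ = (-2.7500), jump to mode 2
Mode 2: guard c·x = 3.8270 hit at Δt = 1.3817 (t = 2.7547), x⁻ = (-3.8270) → reset → x⁺ = (-3.4901), jump to mode 1
Mode 1: guard c·x = -2.5445 hit at Δt = 0.6629 (t = 3.4176), x⁻ = (-2.5445) → reset → x⁺ = (-2.4200), jump to mode 2
Mode 2: guard c·x = 3.8270 hit at Δt = 1.7165 (t = 5.1341), x⁻ = (-3.8270) → reset → x⁺ = (-3.4901), jump to mode 1
Mode 1: flow for 0.4610 to horizon, guard not reached → x = (-2.8418)

1 1.3730 0->2
2 2.7547 2->1
3 3.4176 1->2
4 5.1341 2->1
final: 1 -2.8418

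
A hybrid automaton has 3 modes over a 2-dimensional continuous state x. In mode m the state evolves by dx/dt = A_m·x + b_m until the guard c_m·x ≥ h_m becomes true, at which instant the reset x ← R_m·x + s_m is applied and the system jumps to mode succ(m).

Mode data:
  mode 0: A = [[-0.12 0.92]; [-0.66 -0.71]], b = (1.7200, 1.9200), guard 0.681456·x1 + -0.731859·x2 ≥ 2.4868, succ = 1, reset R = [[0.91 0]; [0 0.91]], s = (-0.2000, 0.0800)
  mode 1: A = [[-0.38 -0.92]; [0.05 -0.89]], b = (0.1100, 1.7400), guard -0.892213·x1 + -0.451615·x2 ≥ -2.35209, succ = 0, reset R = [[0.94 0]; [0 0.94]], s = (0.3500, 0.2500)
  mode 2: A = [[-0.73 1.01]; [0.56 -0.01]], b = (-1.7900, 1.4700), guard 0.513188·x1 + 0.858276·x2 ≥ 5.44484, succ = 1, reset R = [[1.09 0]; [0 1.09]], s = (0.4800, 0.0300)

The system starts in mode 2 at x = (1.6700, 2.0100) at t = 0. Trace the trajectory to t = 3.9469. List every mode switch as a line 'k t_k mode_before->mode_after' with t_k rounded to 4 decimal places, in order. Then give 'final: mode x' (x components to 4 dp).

1 1.2493 2->1
2 1.7459 1->0
3 2.8543 0->1
final: 1 1.7275 1.8839

Mode 2: guard c·x = 5.4448 hit at Δt = 1.2493 (t = 1.2493), x⁻ = (2.2581, 4.9937) → reset → x⁺ = (2.9414, 5.4732), jump to mode 1
Mode 1: guard c·x = -2.3521 hit at Δt = 0.4966 (t = 1.7459), x⁻ = (0.4864, 4.2473) → reset → x⁺ = (0.8072, 4.2424), jump to mode 0
Mode 0: guard c·x = 2.4868 hit at Δt = 1.1084 (t = 2.8543), x⁻ = (5.3256, 1.5609) → reset → x⁺ = (4.6463, 1.5004), jump to mode 1
Mode 1: flow for 1.0926 to horizon, guard not reached → x = (1.7275, 1.8839)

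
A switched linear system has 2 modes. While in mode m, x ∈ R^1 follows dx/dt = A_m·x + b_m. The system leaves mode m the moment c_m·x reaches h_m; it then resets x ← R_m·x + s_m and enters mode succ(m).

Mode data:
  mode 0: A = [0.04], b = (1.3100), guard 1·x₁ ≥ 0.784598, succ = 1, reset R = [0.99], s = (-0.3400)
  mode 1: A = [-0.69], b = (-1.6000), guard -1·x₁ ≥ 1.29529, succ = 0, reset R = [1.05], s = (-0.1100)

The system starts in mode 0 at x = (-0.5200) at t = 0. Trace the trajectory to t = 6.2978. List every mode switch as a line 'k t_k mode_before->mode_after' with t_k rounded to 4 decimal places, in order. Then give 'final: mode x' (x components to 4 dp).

Mode 0: guard c·x = 0.7846 hit at Δt = 0.9920 (t = 0.9920), x⁻ = (0.7846) → reset → x⁺ = (0.4368), jump to mode 1
Mode 1: guard c·x = 1.2953 hit at Δt = 1.4353 (t = 2.4273), x⁻ = (-1.2953) → reset → x⁺ = (-1.4701), jump to mode 0
Mode 0: guard c·x = 0.7846 hit at Δt = 1.7400 (t = 4.1673), x⁻ = (0.7846) → reset → x⁺ = (0.4368), jump to mode 1
Mode 1: guard c·x = 1.2953 hit at Δt = 1.4353 (t = 5.6026), x⁻ = (-1.2953) → reset → x⁺ = (-1.4701), jump to mode 0
Mode 0: flow for 0.6952 to horizon, guard not reached → x = (-0.5880)

1 0.9920 0->1
2 2.4273 1->0
3 4.1673 0->1
4 5.6026 1->0
final: 0 -0.5880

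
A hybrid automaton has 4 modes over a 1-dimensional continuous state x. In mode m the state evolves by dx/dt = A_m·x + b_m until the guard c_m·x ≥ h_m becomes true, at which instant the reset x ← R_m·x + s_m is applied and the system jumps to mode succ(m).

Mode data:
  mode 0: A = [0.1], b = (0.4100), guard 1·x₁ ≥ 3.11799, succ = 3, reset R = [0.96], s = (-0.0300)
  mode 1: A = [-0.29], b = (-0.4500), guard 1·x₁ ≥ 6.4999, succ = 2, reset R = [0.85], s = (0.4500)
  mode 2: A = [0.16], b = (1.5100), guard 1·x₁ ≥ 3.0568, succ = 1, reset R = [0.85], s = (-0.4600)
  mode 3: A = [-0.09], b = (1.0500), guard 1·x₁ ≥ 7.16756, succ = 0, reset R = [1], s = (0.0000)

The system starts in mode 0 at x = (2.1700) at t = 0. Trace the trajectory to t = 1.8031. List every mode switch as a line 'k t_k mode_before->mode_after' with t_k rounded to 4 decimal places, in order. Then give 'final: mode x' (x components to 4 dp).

Mode 0: guard c·x = 3.1180 hit at Δt = 1.4080 (t = 1.4080), x⁻ = (3.1180) → reset → x⁺ = (2.9633), jump to mode 3
Mode 3: flow for 0.3951 to horizon, guard not reached → x = (3.2673)

1 1.4080 0->3
final: 3 3.2673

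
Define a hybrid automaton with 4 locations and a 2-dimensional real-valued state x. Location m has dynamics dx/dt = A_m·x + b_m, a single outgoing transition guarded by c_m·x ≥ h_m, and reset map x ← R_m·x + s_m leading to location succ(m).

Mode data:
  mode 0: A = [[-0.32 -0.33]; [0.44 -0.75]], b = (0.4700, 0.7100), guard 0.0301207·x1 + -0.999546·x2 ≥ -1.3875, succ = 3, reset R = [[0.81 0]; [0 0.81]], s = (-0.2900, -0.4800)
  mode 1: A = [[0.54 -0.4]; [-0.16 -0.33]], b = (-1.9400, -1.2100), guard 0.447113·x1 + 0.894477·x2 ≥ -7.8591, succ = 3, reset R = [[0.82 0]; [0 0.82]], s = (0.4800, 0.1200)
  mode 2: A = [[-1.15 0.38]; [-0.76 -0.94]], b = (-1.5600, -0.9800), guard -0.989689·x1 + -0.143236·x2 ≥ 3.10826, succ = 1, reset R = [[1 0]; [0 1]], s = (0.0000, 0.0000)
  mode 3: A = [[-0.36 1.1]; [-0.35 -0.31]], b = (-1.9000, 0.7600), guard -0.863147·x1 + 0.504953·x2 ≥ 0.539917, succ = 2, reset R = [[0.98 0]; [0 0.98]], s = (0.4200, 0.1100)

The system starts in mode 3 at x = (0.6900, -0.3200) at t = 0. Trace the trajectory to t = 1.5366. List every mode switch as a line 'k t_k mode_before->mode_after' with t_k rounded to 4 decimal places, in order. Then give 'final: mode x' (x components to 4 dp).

1 0.6075 3->2
final: 2 -0.9446 -0.1945

Mode 3: guard c·x = 0.5399 hit at Δt = 0.6075 (t = 0.6075), x⁻ = (-0.5354, 0.1540) → reset → x⁺ = (-0.1047, 0.2609), jump to mode 2
Mode 2: flow for 0.9291 to horizon, guard not reached → x = (-0.9446, -0.1945)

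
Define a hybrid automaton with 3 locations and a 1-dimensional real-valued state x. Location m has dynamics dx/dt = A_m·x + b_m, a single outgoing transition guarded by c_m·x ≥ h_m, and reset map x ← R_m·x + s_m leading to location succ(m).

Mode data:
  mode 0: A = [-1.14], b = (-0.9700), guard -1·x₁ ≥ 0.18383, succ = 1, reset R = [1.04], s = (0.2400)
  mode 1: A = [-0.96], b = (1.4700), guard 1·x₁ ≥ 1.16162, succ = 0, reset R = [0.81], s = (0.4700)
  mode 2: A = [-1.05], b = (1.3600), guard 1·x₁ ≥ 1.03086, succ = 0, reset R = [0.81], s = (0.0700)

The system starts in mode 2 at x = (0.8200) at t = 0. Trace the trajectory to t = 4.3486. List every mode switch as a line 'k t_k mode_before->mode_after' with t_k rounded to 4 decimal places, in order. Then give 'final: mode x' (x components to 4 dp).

Mode 2: guard c·x = 1.0309 hit at Δt = 0.5585 (t = 0.5585), x⁻ = (1.0309) → reset → x⁺ = (0.9050), jump to mode 0
Mode 0: guard c·x = 0.1838 hit at Δt = 0.8490 (t = 1.4075), x⁻ = (-0.1838) → reset → x⁺ = (0.0488), jump to mode 1
Mode 1: guard c·x = 1.1616 hit at Δt = 1.4468 (t = 2.8543), x⁻ = (1.1616) → reset → x⁺ = (1.4109), jump to mode 0
Mode 0: guard c·x = 0.1838 hit at Δt = 1.0711 (t = 3.9254), x⁻ = (-0.1838) → reset → x⁺ = (0.0488), jump to mode 1
Mode 1: flow for 0.4232 to horizon, guard not reached → x = (0.5437)

1 0.5585 2->0
2 1.4075 0->1
3 2.8543 1->0
4 3.9254 0->1
final: 1 0.5437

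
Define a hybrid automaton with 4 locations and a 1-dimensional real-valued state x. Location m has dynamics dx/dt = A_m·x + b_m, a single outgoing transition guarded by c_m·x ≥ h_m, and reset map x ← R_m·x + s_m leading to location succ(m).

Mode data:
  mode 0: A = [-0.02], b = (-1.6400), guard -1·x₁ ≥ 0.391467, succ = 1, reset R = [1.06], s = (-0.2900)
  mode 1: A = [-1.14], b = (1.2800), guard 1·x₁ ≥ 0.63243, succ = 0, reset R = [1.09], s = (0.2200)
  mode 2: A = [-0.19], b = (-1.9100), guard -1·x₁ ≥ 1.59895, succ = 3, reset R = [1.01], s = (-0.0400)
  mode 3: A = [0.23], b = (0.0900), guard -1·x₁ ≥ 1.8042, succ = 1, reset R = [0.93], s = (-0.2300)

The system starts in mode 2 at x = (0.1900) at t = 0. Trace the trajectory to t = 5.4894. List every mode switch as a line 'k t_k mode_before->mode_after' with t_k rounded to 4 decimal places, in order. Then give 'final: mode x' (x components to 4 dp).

Mode 2: guard c·x = 1.5990 hit at Δt = 1.0103 (t = 1.0103), x⁻ = (-1.5989) → reset → x⁺ = (-1.6549), jump to mode 3
Mode 3: guard c·x = 1.8042 hit at Δt = 0.4854 (t = 1.4957), x⁻ = (-1.8042) → reset → x⁺ = (-1.9079), jump to mode 1
Mode 1: guard c·x = 0.6324 hit at Δt = 1.5977 (t = 3.0934), x⁻ = (0.6324) → reset → x⁺ = (0.9093), jump to mode 0
Mode 0: guard c·x = 0.3915 hit at Δt = 0.7907 (t = 3.8841), x⁻ = (-0.3915) → reset → x⁺ = (-0.7050), jump to mode 1
Mode 1: guard c·x = 0.6324 hit at Δt = 1.1541 (t = 5.0382), x⁻ = (0.6324) → reset → x⁺ = (0.9093), jump to mode 0
Mode 0: flow for 0.4512 to horizon, guard not reached → x = (0.1646)

1 1.0103 2->3
2 1.4957 3->1
3 3.0934 1->0
4 3.8841 0->1
5 5.0382 1->0
final: 0 0.1646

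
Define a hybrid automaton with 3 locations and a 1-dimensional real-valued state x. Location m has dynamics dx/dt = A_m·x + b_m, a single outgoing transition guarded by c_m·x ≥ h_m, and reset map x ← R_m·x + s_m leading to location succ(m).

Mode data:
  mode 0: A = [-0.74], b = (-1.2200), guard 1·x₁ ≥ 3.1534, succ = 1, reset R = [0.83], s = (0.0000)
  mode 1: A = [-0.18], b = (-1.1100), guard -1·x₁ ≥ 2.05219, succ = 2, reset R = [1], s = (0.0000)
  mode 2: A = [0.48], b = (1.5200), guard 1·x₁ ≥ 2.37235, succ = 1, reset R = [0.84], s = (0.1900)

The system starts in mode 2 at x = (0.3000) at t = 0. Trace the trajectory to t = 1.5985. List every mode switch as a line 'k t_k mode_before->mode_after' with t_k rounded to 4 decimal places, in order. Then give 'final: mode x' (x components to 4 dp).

Mode 2: guard c·x = 2.3723 hit at Δt = 0.9763 (t = 0.9763), x⁻ = (2.3723) → reset → x⁺ = (2.1828), jump to mode 1
Mode 1: flow for 0.6222 to horizon, guard not reached → x = (1.2981)

1 0.9763 2->1
final: 1 1.2981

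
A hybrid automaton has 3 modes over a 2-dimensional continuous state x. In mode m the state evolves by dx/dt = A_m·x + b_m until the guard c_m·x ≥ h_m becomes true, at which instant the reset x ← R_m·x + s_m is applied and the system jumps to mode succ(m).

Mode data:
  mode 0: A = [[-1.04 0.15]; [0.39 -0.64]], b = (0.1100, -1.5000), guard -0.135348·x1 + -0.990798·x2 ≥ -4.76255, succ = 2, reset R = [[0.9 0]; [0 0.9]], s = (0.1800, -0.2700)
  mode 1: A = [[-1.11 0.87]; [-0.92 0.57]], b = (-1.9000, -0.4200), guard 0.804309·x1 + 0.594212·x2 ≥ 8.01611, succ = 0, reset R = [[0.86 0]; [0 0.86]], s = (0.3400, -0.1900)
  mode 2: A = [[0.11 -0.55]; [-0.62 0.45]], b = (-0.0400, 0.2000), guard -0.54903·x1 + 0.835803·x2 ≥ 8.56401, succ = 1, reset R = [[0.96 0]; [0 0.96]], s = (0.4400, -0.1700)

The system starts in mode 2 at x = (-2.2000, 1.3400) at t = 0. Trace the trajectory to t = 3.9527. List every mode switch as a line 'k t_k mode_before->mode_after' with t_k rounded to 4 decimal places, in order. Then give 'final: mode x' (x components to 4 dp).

1 1.3641 2->1
2 2.2122 1->0
3 3.1427 0->2
final: 2 -0.6920 5.5264

Mode 2: guard c·x = 8.5640 hit at Δt = 1.3641 (t = 1.3641), x⁻ = (-5.4165, 6.6884) → reset → x⁺ = (-4.7598, 6.2509), jump to mode 1
Mode 1: guard c·x = 8.0161 hit at Δt = 0.8481 (t = 2.2122), x⁻ = (1.5893, 11.3390) → reset → x⁺ = (1.7068, 9.5616), jump to mode 0
Mode 0: guard c·x = -4.7626 hit at Δt = 0.9305 (t = 3.1427), x⁻ = (1.2936, 4.6301) → reset → x⁺ = (1.3442, 3.8971), jump to mode 2
Mode 2: flow for 0.8100 to horizon, guard not reached → x = (-0.6920, 5.5264)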